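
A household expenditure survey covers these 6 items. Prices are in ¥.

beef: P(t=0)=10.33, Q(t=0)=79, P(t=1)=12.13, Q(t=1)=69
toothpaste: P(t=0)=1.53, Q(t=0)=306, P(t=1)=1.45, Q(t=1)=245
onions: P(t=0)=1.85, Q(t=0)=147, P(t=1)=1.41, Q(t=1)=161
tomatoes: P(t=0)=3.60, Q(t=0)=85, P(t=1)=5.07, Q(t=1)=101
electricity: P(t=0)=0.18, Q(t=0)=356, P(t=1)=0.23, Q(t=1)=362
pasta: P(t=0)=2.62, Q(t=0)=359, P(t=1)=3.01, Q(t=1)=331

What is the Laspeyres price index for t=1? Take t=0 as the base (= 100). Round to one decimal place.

Laspeyres price index uses base-period quantities as weights.
ΣP(t=1)·Q(t=0) = 12.13×79 + 1.45×306 + 1.41×147 + 5.07×85 + 0.23×356 + 3.01×359 = 958.27 + 443.7 + 207.27 + 430.95 + 81.88 + 1080.59 = 3202.66
ΣP(t=0)·Q(t=0) = 10.33×79 + 1.53×306 + 1.85×147 + 3.60×85 + 0.18×356 + 2.62×359 = 816.07 + 468.18 + 271.95 + 306 + 64.08 + 940.58 = 2866.86
Index = 3202.66 / 2866.86 × 100 = 111.7132

111.7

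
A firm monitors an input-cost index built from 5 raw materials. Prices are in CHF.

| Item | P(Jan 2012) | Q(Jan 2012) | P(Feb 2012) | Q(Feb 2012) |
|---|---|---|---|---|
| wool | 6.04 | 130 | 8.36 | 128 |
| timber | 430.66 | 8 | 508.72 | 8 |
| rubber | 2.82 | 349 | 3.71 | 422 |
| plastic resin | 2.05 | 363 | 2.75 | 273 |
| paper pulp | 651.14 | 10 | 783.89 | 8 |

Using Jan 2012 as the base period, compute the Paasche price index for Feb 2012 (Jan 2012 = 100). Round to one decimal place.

122.8

Paasche price index uses current-period quantities as weights.
ΣP(Feb 2012)·Q(Feb 2012) = 8.36×128 + 508.72×8 + 3.71×422 + 2.75×273 + 783.89×8 = 1070.08 + 4069.76 + 1565.62 + 750.75 + 6271.12 = 13727.33
ΣP(Jan 2012)·Q(Feb 2012) = 6.04×128 + 430.66×8 + 2.82×422 + 2.05×273 + 651.14×8 = 773.12 + 3445.28 + 1190.04 + 559.65 + 5209.12 = 11177.21
Index = 13727.33 / 11177.21 × 100 = 122.8154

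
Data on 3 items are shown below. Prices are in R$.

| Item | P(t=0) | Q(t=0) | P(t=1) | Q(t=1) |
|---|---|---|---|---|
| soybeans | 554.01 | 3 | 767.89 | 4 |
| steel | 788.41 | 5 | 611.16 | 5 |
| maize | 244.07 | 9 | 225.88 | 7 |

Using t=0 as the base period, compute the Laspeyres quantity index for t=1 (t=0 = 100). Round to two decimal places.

Laspeyres quantity index uses base-period prices as weights.
ΣP(t=0)·Q(t=1) = 554.01×4 + 788.41×5 + 244.07×7 = 2216.04 + 3942.05 + 1708.49 = 7866.58
ΣP(t=0)·Q(t=0) = 554.01×3 + 788.41×5 + 244.07×9 = 1662.03 + 3942.05 + 2196.63 = 7800.71
Index = 7866.58 / 7800.71 × 100 = 100.8444

100.84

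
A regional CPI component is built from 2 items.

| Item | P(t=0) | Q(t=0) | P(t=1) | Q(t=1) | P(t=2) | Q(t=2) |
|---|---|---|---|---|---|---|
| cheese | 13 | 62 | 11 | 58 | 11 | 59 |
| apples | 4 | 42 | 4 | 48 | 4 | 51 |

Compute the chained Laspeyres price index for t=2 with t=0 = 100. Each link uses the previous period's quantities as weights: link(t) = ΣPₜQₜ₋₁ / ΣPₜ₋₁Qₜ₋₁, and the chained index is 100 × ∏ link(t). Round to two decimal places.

87.27

Link t=0→t=1:
ΣP(t=1)Q(t=0) = 11×62 + 4×42 = 682 + 168 = 850
ΣP(t=0)Q(t=0) = 13×62 + 4×42 = 806 + 168 = 974
link = 850/974 = 0.872690
Link t=1→t=2:
ΣP(t=2)Q(t=1) = 11×58 + 4×48 = 638 + 192 = 830
ΣP(t=1)Q(t=1) = 11×58 + 4×48 = 638 + 192 = 830
link = 830/830 = 1.000000
Chained index = 100 × 0.872690 × 1.000000 = 87.2690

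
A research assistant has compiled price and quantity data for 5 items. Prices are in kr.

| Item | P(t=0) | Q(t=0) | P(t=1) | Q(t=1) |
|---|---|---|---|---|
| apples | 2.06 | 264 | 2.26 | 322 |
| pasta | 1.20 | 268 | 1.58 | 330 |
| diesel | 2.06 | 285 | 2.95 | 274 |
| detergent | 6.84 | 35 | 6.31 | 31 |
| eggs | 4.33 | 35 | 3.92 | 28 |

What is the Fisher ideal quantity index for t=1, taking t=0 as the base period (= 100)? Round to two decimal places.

106.32

Laspeyres component (base-period weights):
ΣP(t=0)Q(t=1) = 2.06×322 + 1.20×330 + 2.06×274 + 6.84×31 + 4.33×28 = 663.32 + 396 + 564.44 + 212.04 + 121.24 = 1957.04
ΣP(t=0)Q(t=0) = 2.06×264 + 1.20×268 + 2.06×285 + 6.84×35 + 4.33×35 = 543.84 + 321.6 + 587.1 + 239.4 + 151.55 = 1843.49
L = 1957.04 / 1843.49 × 100 = 106.1595
Paasche component (current-period weights):
ΣP(t=1)Q(t=1) = 2.26×322 + 1.58×330 + 2.95×274 + 6.31×31 + 3.92×28 = 727.72 + 521.4 + 808.3 + 195.61 + 109.76 = 2362.79
ΣP(t=1)Q(t=0) = 2.26×264 + 1.58×268 + 2.95×285 + 6.31×35 + 3.92×35 = 596.64 + 423.44 + 840.75 + 220.85 + 137.2 = 2218.88
P = 2362.79 / 2218.88 × 100 = 106.4857
Fisher = √(L × P) = √(106.1595 × 106.4857) = 106.3225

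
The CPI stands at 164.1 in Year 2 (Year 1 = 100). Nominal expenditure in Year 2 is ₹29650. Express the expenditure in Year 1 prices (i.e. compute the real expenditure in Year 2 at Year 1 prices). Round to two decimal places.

18068.25

Real = Nominal ÷ (Index/100) = 29650 ÷ (164.1/100)
     = 29650 ÷ 1.641 = 18068.2511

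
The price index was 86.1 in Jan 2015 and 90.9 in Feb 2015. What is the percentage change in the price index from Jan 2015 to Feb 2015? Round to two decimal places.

Change = (90.9 − 86.1) / 86.1 × 100
       = 4.8 / 86.1 × 100 = 5.5749%

5.57%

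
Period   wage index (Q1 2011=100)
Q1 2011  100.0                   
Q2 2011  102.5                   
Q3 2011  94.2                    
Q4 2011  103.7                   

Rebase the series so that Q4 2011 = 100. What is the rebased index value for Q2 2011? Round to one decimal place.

98.8

Rebased(Q2 2011) = 102.5 / 103.7 × 100 = 98.8428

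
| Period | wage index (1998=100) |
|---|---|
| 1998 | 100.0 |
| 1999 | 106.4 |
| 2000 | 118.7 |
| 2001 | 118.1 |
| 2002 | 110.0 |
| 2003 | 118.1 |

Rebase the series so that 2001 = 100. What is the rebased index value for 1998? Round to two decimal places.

Rebased(1998) = 100.0 / 118.1 × 100 = 84.6740

84.67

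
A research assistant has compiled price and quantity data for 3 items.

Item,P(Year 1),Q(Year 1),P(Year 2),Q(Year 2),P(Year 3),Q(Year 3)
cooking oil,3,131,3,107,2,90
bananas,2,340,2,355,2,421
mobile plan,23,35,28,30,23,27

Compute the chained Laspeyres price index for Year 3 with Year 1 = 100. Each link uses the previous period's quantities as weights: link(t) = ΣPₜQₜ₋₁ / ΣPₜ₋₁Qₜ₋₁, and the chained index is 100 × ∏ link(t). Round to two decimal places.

94.30

Link Year 1→Year 2:
ΣP(Year 2)Q(Year 1) = 3×131 + 2×340 + 28×35 = 393 + 680 + 980 = 2053
ΣP(Year 1)Q(Year 1) = 3×131 + 2×340 + 23×35 = 393 + 680 + 805 = 1878
link = 2053/1878 = 1.093184
Link Year 2→Year 3:
ΣP(Year 3)Q(Year 2) = 2×107 + 2×355 + 23×30 = 214 + 710 + 690 = 1614
ΣP(Year 2)Q(Year 2) = 3×107 + 2×355 + 28×30 = 321 + 710 + 840 = 1871
link = 1614/1871 = 0.862640
Chained index = 100 × 1.093184 × 0.862640 = 94.3025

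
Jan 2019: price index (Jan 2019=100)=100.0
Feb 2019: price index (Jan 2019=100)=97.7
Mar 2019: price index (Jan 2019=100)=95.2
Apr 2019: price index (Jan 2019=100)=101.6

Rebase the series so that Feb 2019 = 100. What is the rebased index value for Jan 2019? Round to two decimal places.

102.35

Rebased(Jan 2019) = 100.0 / 97.7 × 100 = 102.3541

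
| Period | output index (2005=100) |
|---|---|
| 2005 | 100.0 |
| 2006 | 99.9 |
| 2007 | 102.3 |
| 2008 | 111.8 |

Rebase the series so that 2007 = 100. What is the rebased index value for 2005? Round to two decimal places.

97.75

Rebased(2005) = 100.0 / 102.3 × 100 = 97.7517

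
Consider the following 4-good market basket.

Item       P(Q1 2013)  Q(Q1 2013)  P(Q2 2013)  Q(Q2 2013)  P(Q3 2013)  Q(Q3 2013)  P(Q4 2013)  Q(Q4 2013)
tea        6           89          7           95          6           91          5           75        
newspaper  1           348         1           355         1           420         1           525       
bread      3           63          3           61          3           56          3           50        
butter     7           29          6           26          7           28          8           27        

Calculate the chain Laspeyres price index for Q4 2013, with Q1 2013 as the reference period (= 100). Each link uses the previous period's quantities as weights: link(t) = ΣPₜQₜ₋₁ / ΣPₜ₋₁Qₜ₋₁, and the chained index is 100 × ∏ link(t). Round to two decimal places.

Link Q1 2013→Q2 2013:
ΣP(Q2 2013)Q(Q1 2013) = 7×89 + 1×348 + 3×63 + 6×29 = 623 + 348 + 189 + 174 = 1334
ΣP(Q1 2013)Q(Q1 2013) = 6×89 + 1×348 + 3×63 + 7×29 = 534 + 348 + 189 + 203 = 1274
link = 1334/1274 = 1.047096
Link Q2 2013→Q3 2013:
ΣP(Q3 2013)Q(Q2 2013) = 6×95 + 1×355 + 3×61 + 7×26 = 570 + 355 + 183 + 182 = 1290
ΣP(Q2 2013)Q(Q2 2013) = 7×95 + 1×355 + 3×61 + 6×26 = 665 + 355 + 183 + 156 = 1359
link = 1290/1359 = 0.949227
Link Q3 2013→Q4 2013:
ΣP(Q4 2013)Q(Q3 2013) = 5×91 + 1×420 + 3×56 + 8×28 = 455 + 420 + 168 + 224 = 1267
ΣP(Q3 2013)Q(Q3 2013) = 6×91 + 1×420 + 3×56 + 7×28 = 546 + 420 + 168 + 196 = 1330
link = 1267/1330 = 0.952632
Chained index = 100 × 1.047096 × 0.949227 × 0.952632 = 94.6851

94.69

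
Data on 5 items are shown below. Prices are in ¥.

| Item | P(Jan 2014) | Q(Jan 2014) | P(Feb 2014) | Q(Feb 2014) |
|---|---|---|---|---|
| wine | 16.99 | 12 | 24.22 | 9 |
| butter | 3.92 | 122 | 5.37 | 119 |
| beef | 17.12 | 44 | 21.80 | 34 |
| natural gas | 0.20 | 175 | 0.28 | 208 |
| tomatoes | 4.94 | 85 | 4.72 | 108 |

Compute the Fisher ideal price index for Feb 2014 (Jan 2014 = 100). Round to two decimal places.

Laspeyres component (base-period weights):
ΣP(Feb 2014)Q(Jan 2014) = 24.22×12 + 5.37×122 + 21.80×44 + 0.28×175 + 4.72×85 = 290.64 + 655.14 + 959.2 + 49 + 401.2 = 2355.18
ΣP(Jan 2014)Q(Jan 2014) = 16.99×12 + 3.92×122 + 17.12×44 + 0.20×175 + 4.94×85 = 203.88 + 478.24 + 753.28 + 35 + 419.9 = 1890.3
L = 2355.18 / 1890.3 × 100 = 124.5929
Paasche component (current-period weights):
ΣP(Feb 2014)Q(Feb 2014) = 24.22×9 + 5.37×119 + 21.80×34 + 0.28×208 + 4.72×108 = 217.98 + 639.03 + 741.2 + 58.24 + 509.76 = 2166.21
ΣP(Jan 2014)Q(Feb 2014) = 16.99×9 + 3.92×119 + 17.12×34 + 0.20×208 + 4.94×108 = 152.91 + 466.48 + 582.08 + 41.6 + 533.52 = 1776.59
P = 2166.21 / 1776.59 × 100 = 121.9308
Fisher = √(L × P) = √(124.5929 × 121.9308) = 123.2547

123.25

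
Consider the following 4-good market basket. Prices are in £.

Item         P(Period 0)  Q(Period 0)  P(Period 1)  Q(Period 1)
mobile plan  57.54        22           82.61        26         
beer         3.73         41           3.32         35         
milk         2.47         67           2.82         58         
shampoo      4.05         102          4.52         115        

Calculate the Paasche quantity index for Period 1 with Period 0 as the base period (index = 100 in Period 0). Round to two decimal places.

Paasche quantity index uses current-period prices as weights.
ΣP(Period 1)·Q(Period 1) = 82.61×26 + 3.32×35 + 2.82×58 + 4.52×115 = 2147.86 + 116.2 + 163.56 + 519.8 = 2947.42
ΣP(Period 1)·Q(Period 0) = 82.61×22 + 3.32×41 + 2.82×67 + 4.52×102 = 1817.42 + 136.12 + 188.94 + 461.04 = 2603.52
Index = 2947.42 / 2603.52 × 100 = 113.2090

113.21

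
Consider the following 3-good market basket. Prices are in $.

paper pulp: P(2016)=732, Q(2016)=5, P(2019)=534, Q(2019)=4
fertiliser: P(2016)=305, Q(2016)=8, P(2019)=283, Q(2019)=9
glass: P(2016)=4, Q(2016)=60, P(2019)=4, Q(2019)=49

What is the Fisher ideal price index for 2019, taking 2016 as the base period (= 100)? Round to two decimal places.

Laspeyres component (base-period weights):
ΣP(2019)Q(2016) = 534×5 + 283×8 + 4×60 = 2670 + 2264 + 240 = 5174
ΣP(2016)Q(2016) = 732×5 + 305×8 + 4×60 = 3660 + 2440 + 240 = 6340
L = 5174 / 6340 × 100 = 81.6088
Paasche component (current-period weights):
ΣP(2019)Q(2019) = 534×4 + 283×9 + 4×49 = 2136 + 2547 + 196 = 4879
ΣP(2016)Q(2019) = 732×4 + 305×9 + 4×49 = 2928 + 2745 + 196 = 5869
P = 4879 / 5869 × 100 = 83.1317
Fisher = √(L × P) = √(81.6088 × 83.1317) = 82.3668

82.37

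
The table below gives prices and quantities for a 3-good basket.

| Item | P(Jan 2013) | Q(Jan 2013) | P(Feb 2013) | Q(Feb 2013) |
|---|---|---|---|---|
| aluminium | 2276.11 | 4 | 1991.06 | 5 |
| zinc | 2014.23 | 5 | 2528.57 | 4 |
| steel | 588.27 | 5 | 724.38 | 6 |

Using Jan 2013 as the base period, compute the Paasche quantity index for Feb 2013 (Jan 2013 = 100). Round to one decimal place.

100.8

Paasche quantity index uses current-period prices as weights.
ΣP(Feb 2013)·Q(Feb 2013) = 1991.06×5 + 2528.57×4 + 724.38×6 = 9955.3 + 10114.28 + 4346.28 = 24415.86
ΣP(Feb 2013)·Q(Jan 2013) = 1991.06×4 + 2528.57×5 + 724.38×5 = 7964.24 + 12642.85 + 3621.9 = 24228.99
Index = 24415.86 / 24228.99 × 100 = 100.7713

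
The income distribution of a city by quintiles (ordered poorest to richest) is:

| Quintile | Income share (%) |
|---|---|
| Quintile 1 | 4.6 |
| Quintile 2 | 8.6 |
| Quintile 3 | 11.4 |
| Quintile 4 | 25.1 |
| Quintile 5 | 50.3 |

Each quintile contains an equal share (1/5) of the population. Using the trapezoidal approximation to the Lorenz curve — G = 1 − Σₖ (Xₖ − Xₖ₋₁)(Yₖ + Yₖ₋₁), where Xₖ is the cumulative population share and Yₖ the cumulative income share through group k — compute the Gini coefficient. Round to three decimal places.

0.432

Cumulative income shares Yₖ: 0.0460, 0.1320, 0.2460, 0.4970, 1.0000
Σ (Xₖ−Xₖ₋₁)(Yₖ+Yₖ₋₁) = (1/5)(0.0460+0.0000) + (1/5)(0.1320+0.0460) + (1/5)(0.2460+0.1320) + (1/5)(0.4970+0.2460) + (1/5)(1.0000+0.4970)
  = 0.0092 + 0.0356 + 0.0756 + 0.1486 + 0.2994 = 0.5684
G = 1 − 0.5684 = 0.4316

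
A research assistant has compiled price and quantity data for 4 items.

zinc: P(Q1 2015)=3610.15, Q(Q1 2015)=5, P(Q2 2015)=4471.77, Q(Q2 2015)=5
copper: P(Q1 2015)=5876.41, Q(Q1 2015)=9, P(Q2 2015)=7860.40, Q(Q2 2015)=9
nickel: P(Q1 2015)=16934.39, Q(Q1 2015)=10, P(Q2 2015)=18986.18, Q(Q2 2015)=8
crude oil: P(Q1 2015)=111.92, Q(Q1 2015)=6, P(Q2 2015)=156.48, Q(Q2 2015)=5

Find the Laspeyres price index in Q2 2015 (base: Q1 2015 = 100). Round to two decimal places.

117.82

Laspeyres price index uses base-period quantities as weights.
ΣP(Q2 2015)·Q(Q1 2015) = 4471.77×5 + 7860.40×9 + 18986.18×10 + 156.48×6 = 22358.85 + 70743.6 + 189861.8 + 938.88 = 283903.13
ΣP(Q1 2015)·Q(Q1 2015) = 3610.15×5 + 5876.41×9 + 16934.39×10 + 111.92×6 = 18050.75 + 52887.69 + 169343.9 + 671.52 = 240953.86
Index = 283903.13 / 240953.86 × 100 = 117.8247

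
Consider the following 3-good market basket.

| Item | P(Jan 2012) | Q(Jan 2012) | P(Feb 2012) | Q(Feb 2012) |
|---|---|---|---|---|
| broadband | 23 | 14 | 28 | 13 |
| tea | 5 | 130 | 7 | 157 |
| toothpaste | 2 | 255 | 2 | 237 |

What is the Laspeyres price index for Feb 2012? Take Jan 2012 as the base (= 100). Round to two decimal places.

Laspeyres price index uses base-period quantities as weights.
ΣP(Feb 2012)·Q(Jan 2012) = 28×14 + 7×130 + 2×255 = 392 + 910 + 510 = 1812
ΣP(Jan 2012)·Q(Jan 2012) = 23×14 + 5×130 + 2×255 = 322 + 650 + 510 = 1482
Index = 1812 / 1482 × 100 = 122.2672

122.27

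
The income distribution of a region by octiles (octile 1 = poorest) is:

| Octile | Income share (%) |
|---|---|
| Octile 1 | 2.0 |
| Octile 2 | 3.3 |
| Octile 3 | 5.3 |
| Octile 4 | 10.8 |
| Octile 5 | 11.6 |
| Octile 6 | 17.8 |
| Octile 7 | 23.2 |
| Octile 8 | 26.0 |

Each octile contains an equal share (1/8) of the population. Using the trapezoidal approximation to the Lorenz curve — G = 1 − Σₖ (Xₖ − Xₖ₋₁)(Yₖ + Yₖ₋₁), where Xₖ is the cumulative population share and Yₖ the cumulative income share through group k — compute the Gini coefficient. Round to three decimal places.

0.382

Cumulative income shares Yₖ: 0.0200, 0.0530, 0.1060, 0.2140, 0.3300, 0.5080, 0.7400, 1.0000
Σ (Xₖ−Xₖ₋₁)(Yₖ+Yₖ₋₁) = (1/8)(0.0200+0.0000) + (1/8)(0.0530+0.0200) + (1/8)(0.1060+0.0530) + (1/8)(0.2140+0.1060) + (1/8)(0.3300+0.2140) + (1/8)(0.5080+0.3300) + (1/8)(0.7400+0.5080) + (1/8)(1.0000+0.7400)
  = 0.0025 + 0.0091 + 0.0199 + 0.0400 + 0.0680 + 0.1048 + 0.1560 + 0.2175 = 0.6178
G = 1 − 0.6178 = 0.3822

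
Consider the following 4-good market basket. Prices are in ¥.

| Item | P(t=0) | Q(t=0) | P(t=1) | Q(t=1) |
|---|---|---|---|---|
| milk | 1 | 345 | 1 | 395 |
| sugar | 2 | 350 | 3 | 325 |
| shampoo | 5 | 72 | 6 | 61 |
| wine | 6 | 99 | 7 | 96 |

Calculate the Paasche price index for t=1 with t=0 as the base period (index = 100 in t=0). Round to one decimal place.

125.0

Paasche price index uses current-period quantities as weights.
ΣP(t=1)·Q(t=1) = 1×395 + 3×325 + 6×61 + 7×96 = 395 + 975 + 366 + 672 = 2408
ΣP(t=0)·Q(t=1) = 1×395 + 2×325 + 5×61 + 6×96 = 395 + 650 + 305 + 576 = 1926
Index = 2408 / 1926 × 100 = 125.0260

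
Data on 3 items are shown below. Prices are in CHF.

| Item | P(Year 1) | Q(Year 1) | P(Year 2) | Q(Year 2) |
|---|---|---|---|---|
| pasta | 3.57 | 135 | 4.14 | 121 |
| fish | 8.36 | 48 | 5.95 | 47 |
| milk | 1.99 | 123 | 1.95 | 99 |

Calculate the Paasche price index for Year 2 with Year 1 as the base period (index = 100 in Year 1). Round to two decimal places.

Paasche price index uses current-period quantities as weights.
ΣP(Year 2)·Q(Year 2) = 4.14×121 + 5.95×47 + 1.95×99 = 500.94 + 279.65 + 193.05 = 973.64
ΣP(Year 1)·Q(Year 2) = 3.57×121 + 8.36×47 + 1.99×99 = 431.97 + 392.92 + 197.01 = 1021.9
Index = 973.64 / 1021.9 × 100 = 95.2774

95.28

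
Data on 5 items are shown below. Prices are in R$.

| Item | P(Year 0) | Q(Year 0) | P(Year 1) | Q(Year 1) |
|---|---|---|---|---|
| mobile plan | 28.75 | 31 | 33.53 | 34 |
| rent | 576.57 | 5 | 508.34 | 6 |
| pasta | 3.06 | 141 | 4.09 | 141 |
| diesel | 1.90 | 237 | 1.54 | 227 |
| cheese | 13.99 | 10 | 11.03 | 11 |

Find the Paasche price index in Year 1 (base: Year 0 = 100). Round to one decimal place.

Paasche price index uses current-period quantities as weights.
ΣP(Year 1)·Q(Year 1) = 33.53×34 + 508.34×6 + 4.09×141 + 1.54×227 + 11.03×11 = 1140.02 + 3050.04 + 576.69 + 349.58 + 121.33 = 5237.66
ΣP(Year 0)·Q(Year 1) = 28.75×34 + 576.57×6 + 3.06×141 + 1.90×227 + 13.99×11 = 977.5 + 3459.42 + 431.46 + 431.3 + 153.89 = 5453.57
Index = 5237.66 / 5453.57 × 100 = 96.0409

96.0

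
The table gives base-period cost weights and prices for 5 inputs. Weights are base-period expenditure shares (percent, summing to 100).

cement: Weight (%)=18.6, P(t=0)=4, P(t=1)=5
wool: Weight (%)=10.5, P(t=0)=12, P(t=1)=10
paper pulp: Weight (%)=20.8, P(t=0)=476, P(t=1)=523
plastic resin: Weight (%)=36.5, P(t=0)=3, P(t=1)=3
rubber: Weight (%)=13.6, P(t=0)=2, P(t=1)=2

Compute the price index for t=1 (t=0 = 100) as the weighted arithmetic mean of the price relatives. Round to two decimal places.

cement: 18.6 × (5/4) = 18.6 × 1.250000 = 23.2500
wool: 10.5 × (10/12) = 10.5 × 0.833333 = 8.7500
paper pulp: 20.8 × (523/476) = 20.8 × 1.098739 = 22.8538
plastic resin: 36.5 × (3/3) = 36.5 × 1.000000 = 36.5000
rubber: 13.6 × (2/2) = 13.6 × 1.000000 = 13.6000
Index = Σ wᵢ·(p₁ᵢ/p₀ᵢ) = 23.2500 + 8.7500 + 22.8538 + 36.5000 + 13.6000 = 104.9538

104.95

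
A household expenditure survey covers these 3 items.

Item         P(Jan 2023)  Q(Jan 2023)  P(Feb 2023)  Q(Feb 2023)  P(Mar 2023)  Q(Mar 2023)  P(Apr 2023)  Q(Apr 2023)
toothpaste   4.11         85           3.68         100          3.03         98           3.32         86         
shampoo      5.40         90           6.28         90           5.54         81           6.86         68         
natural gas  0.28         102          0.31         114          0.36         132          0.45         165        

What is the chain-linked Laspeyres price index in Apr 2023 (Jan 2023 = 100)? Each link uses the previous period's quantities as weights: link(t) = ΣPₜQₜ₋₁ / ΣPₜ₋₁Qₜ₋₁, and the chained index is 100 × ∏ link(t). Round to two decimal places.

Link Jan 2023→Feb 2023:
ΣP(Feb 2023)Q(Jan 2023) = 3.68×85 + 6.28×90 + 0.31×102 = 312.8 + 565.2 + 31.62 = 909.62
ΣP(Jan 2023)Q(Jan 2023) = 4.11×85 + 5.40×90 + 0.28×102 = 349.35 + 486 + 28.56 = 863.91
link = 909.62/863.91 = 1.052911
Link Feb 2023→Mar 2023:
ΣP(Mar 2023)Q(Feb 2023) = 3.03×100 + 5.54×90 + 0.36×114 = 303 + 498.6 + 41.04 = 842.64
ΣP(Feb 2023)Q(Feb 2023) = 3.68×100 + 6.28×90 + 0.31×114 = 368 + 565.2 + 35.34 = 968.54
link = 842.64/968.54 = 0.870011
Link Mar 2023→Apr 2023:
ΣP(Apr 2023)Q(Mar 2023) = 3.32×98 + 6.86×81 + 0.45×132 = 325.36 + 555.66 + 59.4 = 940.42
ΣP(Mar 2023)Q(Mar 2023) = 3.03×98 + 5.54×81 + 0.36×132 = 296.94 + 448.74 + 47.52 = 793.2
link = 940.42/793.2 = 1.185603
Chained index = 100 × 1.052911 × 0.870011 × 1.185603 = 108.6063

108.61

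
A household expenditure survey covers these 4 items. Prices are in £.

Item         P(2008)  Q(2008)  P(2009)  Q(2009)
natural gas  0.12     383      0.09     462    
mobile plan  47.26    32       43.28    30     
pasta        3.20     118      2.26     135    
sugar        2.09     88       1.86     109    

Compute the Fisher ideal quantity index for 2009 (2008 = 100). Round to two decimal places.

Laspeyres component (base-period weights):
ΣP(2008)Q(2009) = 0.12×462 + 47.26×30 + 3.20×135 + 2.09×109 = 55.44 + 1417.8 + 432 + 227.81 = 2133.05
ΣP(2008)Q(2008) = 0.12×383 + 47.26×32 + 3.20×118 + 2.09×88 = 45.96 + 1512.32 + 377.6 + 183.92 = 2119.8
L = 2133.05 / 2119.8 × 100 = 100.6251
Paasche component (current-period weights):
ΣP(2009)Q(2009) = 0.09×462 + 43.28×30 + 2.26×135 + 1.86×109 = 41.58 + 1298.4 + 305.1 + 202.74 = 1847.82
ΣP(2009)Q(2008) = 0.09×383 + 43.28×32 + 2.26×118 + 1.86×88 = 34.47 + 1384.96 + 266.68 + 163.68 = 1849.79
P = 1847.82 / 1849.79 × 100 = 99.8935
Fisher = √(L × P) = √(100.6251 × 99.8935) = 100.2586

100.26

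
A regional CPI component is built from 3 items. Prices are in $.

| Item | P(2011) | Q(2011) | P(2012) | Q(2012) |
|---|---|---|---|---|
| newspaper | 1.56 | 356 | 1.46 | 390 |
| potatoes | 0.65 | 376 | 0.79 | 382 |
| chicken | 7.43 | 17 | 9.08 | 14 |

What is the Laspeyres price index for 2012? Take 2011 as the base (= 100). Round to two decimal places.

Laspeyres price index uses base-period quantities as weights.
ΣP(2012)·Q(2011) = 1.46×356 + 0.79×376 + 9.08×17 = 519.76 + 297.04 + 154.36 = 971.16
ΣP(2011)·Q(2011) = 1.56×356 + 0.65×376 + 7.43×17 = 555.36 + 244.4 + 126.31 = 926.07
Index = 971.16 / 926.07 × 100 = 104.8690

104.87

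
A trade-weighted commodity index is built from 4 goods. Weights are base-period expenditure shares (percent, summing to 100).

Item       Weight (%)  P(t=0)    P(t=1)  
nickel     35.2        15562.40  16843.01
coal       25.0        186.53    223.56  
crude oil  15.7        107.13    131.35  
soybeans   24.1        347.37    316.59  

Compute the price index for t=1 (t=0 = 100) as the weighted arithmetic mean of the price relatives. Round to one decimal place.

109.3

nickel: 35.2 × (16843.01/15562.40) = 35.2 × 1.082289 = 38.0966
coal: 25.0 × (223.56/186.53) = 25.0 × 1.198520 = 29.9630
crude oil: 15.7 × (131.35/107.13) = 15.7 × 1.226080 = 19.2495
soybeans: 24.1 × (316.59/347.37) = 24.1 × 0.911391 = 21.9645
Index = Σ wᵢ·(p₁ᵢ/p₀ᵢ) = 38.0966 + 29.9630 + 19.2495 + 21.9645 = 109.2736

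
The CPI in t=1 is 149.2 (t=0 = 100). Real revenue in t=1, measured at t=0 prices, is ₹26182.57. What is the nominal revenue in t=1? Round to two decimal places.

39064.39

Nominal = Real × (Index/100) = 26182.57 × (149.2/100)
        = 26182.57 × 1.492 = 39064.3944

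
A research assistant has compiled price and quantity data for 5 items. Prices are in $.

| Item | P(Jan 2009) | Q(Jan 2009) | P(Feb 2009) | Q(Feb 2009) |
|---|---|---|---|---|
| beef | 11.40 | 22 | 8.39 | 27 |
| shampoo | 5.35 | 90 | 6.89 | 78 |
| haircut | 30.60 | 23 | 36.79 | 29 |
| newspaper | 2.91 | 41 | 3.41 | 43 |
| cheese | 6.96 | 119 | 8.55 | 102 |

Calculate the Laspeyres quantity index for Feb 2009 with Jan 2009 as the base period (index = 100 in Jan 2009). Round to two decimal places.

102.68

Laspeyres quantity index uses base-period prices as weights.
ΣP(Jan 2009)·Q(Feb 2009) = 11.40×27 + 5.35×78 + 30.60×29 + 2.91×43 + 6.96×102 = 307.8 + 417.3 + 887.4 + 125.13 + 709.92 = 2447.55
ΣP(Jan 2009)·Q(Jan 2009) = 11.40×22 + 5.35×90 + 30.60×23 + 2.91×41 + 6.96×119 = 250.8 + 481.5 + 703.8 + 119.31 + 828.24 = 2383.65
Index = 2447.55 / 2383.65 × 100 = 102.6808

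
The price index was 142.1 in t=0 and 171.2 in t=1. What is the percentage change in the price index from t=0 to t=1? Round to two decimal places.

Change = (171.2 − 142.1) / 142.1 × 100
       = 29.1 / 142.1 × 100 = 20.4785%

20.48%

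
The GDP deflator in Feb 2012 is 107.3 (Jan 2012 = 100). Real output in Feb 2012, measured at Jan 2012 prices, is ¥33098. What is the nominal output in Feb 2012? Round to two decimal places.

35514.15

Nominal = Real × (Index/100) = 33098 × (107.3/100)
        = 33098 × 1.073 = 35514.1540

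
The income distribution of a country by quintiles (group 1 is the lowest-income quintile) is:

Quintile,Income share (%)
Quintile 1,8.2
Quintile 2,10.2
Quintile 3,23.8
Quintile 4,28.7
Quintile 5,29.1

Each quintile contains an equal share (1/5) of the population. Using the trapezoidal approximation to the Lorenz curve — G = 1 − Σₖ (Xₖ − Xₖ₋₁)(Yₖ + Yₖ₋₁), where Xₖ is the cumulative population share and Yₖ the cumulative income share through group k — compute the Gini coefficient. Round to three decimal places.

Cumulative income shares Yₖ: 0.0820, 0.1840, 0.4220, 0.7090, 1.0000
Σ (Xₖ−Xₖ₋₁)(Yₖ+Yₖ₋₁) = (1/5)(0.0820+0.0000) + (1/5)(0.1840+0.0820) + (1/5)(0.4220+0.1840) + (1/5)(0.7090+0.4220) + (1/5)(1.0000+0.7090)
  = 0.0164 + 0.0532 + 0.1212 + 0.2262 + 0.3418 = 0.7588
G = 1 − 0.7588 = 0.2412

0.241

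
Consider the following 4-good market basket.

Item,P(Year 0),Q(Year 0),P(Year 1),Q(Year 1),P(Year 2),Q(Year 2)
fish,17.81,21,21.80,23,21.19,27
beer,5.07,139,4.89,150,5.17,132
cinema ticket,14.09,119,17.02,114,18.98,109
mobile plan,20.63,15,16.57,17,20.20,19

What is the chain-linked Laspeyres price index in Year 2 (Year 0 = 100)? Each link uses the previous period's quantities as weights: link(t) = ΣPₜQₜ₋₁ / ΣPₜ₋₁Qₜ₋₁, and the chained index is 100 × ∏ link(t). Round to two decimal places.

Link Year 0→Year 1:
ΣP(Year 1)Q(Year 0) = 21.80×21 + 4.89×139 + 17.02×119 + 16.57×15 = 457.8 + 679.71 + 2025.38 + 248.55 = 3411.44
ΣP(Year 0)Q(Year 0) = 17.81×21 + 5.07×139 + 14.09×119 + 20.63×15 = 374.01 + 704.73 + 1676.71 + 309.45 = 3064.9
link = 3411.44/3064.9 = 1.113067
Link Year 1→Year 2:
ΣP(Year 2)Q(Year 1) = 21.19×23 + 5.17×150 + 18.98×114 + 20.20×17 = 487.37 + 775.5 + 2163.72 + 343.4 = 3769.99
ΣP(Year 1)Q(Year 1) = 21.80×23 + 4.89×150 + 17.02×114 + 16.57×17 = 501.4 + 733.5 + 1940.28 + 281.69 = 3456.87
link = 3769.99/3456.87 = 1.090579
Chained index = 100 × 1.113067 × 1.090579 = 121.3888

121.39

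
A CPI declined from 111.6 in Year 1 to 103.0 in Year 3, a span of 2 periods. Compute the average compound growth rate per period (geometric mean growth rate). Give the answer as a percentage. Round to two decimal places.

Growth factor = (103.0/111.6)^(1/2) = (0.922939)^(1/2) = 0.960697
Growth rate = 0.960697 − 1 = -0.039303 = -3.9303%

-3.93%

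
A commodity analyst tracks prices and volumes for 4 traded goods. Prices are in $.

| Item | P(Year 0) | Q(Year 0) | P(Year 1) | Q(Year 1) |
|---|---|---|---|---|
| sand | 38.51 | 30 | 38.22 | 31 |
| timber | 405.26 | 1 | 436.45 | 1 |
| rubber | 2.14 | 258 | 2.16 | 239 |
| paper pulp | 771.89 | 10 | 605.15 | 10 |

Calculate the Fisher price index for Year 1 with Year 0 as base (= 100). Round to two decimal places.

Laspeyres component (base-period weights):
ΣP(Year 1)Q(Year 0) = 38.22×30 + 436.45×1 + 2.16×258 + 605.15×10 = 1146.6 + 436.45 + 557.28 + 6051.5 = 8191.83
ΣP(Year 0)Q(Year 0) = 38.51×30 + 405.26×1 + 2.14×258 + 771.89×10 = 1155.3 + 405.26 + 552.12 + 7718.9 = 9831.58
L = 8191.83 / 9831.58 × 100 = 83.3216
Paasche component (current-period weights):
ΣP(Year 1)Q(Year 1) = 38.22×31 + 436.45×1 + 2.16×239 + 605.15×10 = 1184.82 + 436.45 + 516.24 + 6051.5 = 8189.01
ΣP(Year 0)Q(Year 1) = 38.51×31 + 405.26×1 + 2.14×239 + 771.89×10 = 1193.81 + 405.26 + 511.46 + 7718.9 = 9829.43
P = 8189.01 / 9829.43 × 100 = 83.3111
Fisher = √(L × P) = √(83.3216 × 83.3111) = 83.3164

83.32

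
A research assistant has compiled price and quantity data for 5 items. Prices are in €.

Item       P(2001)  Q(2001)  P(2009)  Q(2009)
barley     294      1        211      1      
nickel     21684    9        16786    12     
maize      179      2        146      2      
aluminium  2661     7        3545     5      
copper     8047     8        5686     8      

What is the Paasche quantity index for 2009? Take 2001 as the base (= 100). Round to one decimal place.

Paasche quantity index uses current-period prices as weights.
ΣP(2009)·Q(2009) = 211×1 + 16786×12 + 146×2 + 3545×5 + 5686×8 = 211 + 201432 + 292 + 17725 + 45488 = 265148
ΣP(2009)·Q(2001) = 211×1 + 16786×9 + 146×2 + 3545×7 + 5686×8 = 211 + 151074 + 292 + 24815 + 45488 = 221880
Index = 265148 / 221880 × 100 = 119.5006

119.5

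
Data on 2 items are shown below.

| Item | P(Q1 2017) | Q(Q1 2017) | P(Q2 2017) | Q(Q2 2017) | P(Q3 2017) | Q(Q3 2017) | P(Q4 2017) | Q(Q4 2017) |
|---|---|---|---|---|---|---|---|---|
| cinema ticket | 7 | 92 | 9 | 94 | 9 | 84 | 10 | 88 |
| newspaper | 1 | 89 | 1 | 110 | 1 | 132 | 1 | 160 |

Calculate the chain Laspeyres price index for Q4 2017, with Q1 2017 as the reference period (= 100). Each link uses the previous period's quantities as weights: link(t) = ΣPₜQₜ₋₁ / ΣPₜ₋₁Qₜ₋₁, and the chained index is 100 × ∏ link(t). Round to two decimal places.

136.94

Link Q1 2017→Q2 2017:
ΣP(Q2 2017)Q(Q1 2017) = 9×92 + 1×89 = 828 + 89 = 917
ΣP(Q1 2017)Q(Q1 2017) = 7×92 + 1×89 = 644 + 89 = 733
link = 917/733 = 1.251023
Link Q2 2017→Q3 2017:
ΣP(Q3 2017)Q(Q2 2017) = 9×94 + 1×110 = 846 + 110 = 956
ΣP(Q2 2017)Q(Q2 2017) = 9×94 + 1×110 = 846 + 110 = 956
link = 956/956 = 1.000000
Link Q3 2017→Q4 2017:
ΣP(Q4 2017)Q(Q3 2017) = 10×84 + 1×132 = 840 + 132 = 972
ΣP(Q3 2017)Q(Q3 2017) = 9×84 + 1×132 = 756 + 132 = 888
link = 972/888 = 1.094595
Chained index = 100 × 1.251023 × 1.000000 × 1.094595 = 136.9363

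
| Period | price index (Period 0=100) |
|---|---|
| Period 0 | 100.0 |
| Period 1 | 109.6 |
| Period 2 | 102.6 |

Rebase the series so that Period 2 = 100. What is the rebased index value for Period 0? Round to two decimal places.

Rebased(Period 0) = 100.0 / 102.6 × 100 = 97.4659

97.47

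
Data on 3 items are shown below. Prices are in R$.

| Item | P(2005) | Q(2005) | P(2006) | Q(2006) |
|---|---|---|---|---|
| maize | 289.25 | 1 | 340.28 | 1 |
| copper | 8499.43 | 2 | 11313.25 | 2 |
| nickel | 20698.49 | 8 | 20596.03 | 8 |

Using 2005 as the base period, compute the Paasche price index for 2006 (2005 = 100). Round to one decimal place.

102.7

Paasche price index uses current-period quantities as weights.
ΣP(2006)·Q(2006) = 340.28×1 + 11313.25×2 + 20596.03×8 = 340.28 + 22626.5 + 164768.24 = 187735.02
ΣP(2005)·Q(2006) = 289.25×1 + 8499.43×2 + 20698.49×8 = 289.25 + 16998.86 + 165587.92 = 182876.03
Index = 187735.02 / 182876.03 × 100 = 102.6570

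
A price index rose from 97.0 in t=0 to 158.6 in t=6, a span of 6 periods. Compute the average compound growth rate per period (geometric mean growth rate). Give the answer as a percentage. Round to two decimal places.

8.54%

Growth factor = (158.6/97.0)^(1/6) = (1.635052)^(1/6) = 1.085397
Growth rate = 1.085397 − 1 = 0.085397 = 8.5397%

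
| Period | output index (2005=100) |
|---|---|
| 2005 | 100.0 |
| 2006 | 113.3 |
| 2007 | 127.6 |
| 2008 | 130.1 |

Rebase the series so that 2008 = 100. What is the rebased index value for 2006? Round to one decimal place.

Rebased(2006) = 113.3 / 130.1 × 100 = 87.0869

87.1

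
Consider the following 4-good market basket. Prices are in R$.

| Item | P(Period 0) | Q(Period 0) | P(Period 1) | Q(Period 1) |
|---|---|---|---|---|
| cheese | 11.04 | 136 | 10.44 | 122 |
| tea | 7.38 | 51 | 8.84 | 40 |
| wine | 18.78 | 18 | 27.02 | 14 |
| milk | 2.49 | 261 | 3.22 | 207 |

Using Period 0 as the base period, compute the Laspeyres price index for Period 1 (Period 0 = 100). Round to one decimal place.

111.6

Laspeyres price index uses base-period quantities as weights.
ΣP(Period 1)·Q(Period 0) = 10.44×136 + 8.84×51 + 27.02×18 + 3.22×261 = 1419.84 + 450.84 + 486.36 + 840.42 = 3197.46
ΣP(Period 0)·Q(Period 0) = 11.04×136 + 7.38×51 + 18.78×18 + 2.49×261 = 1501.44 + 376.38 + 338.04 + 649.89 = 2865.75
Index = 3197.46 / 2865.75 × 100 = 111.5750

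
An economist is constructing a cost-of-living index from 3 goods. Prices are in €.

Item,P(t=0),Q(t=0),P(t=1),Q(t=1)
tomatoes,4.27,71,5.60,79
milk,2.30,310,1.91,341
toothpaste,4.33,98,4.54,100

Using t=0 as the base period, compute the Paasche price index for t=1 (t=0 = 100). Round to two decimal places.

Paasche price index uses current-period quantities as weights.
ΣP(t=1)·Q(t=1) = 5.60×79 + 1.91×341 + 4.54×100 = 442.4 + 651.31 + 454 = 1547.71
ΣP(t=0)·Q(t=1) = 4.27×79 + 2.30×341 + 4.33×100 = 337.33 + 784.3 + 433 = 1554.63
Index = 1547.71 / 1554.63 × 100 = 99.5549

99.55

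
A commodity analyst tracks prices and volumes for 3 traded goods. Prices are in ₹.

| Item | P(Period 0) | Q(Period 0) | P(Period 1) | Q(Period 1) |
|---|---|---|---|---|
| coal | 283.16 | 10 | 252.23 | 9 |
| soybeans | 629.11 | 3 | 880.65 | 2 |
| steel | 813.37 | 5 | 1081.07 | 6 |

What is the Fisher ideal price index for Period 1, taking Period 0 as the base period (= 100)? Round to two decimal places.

Laspeyres component (base-period weights):
ΣP(Period 1)Q(Period 0) = 252.23×10 + 880.65×3 + 1081.07×5 = 2522.3 + 2641.95 + 5405.35 = 10569.6
ΣP(Period 0)Q(Period 0) = 283.16×10 + 629.11×3 + 813.37×5 = 2831.6 + 1887.33 + 4066.85 = 8785.78
L = 10569.6 / 8785.78 × 100 = 120.3035
Paasche component (current-period weights):
ΣP(Period 1)Q(Period 1) = 252.23×9 + 880.65×2 + 1081.07×6 = 2270.07 + 1761.3 + 6486.42 = 10517.79
ΣP(Period 0)Q(Period 1) = 283.16×9 + 629.11×2 + 813.37×6 = 2548.44 + 1258.22 + 4880.22 = 8686.88
P = 10517.79 / 8686.88 × 100 = 121.0767
Fisher = √(L × P) = √(120.3035 × 121.0767) = 120.6895

120.69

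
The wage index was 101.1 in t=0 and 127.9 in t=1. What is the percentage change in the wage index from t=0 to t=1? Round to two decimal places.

26.51%

Change = (127.9 − 101.1) / 101.1 × 100
       = 26.8 / 101.1 × 100 = 26.5084%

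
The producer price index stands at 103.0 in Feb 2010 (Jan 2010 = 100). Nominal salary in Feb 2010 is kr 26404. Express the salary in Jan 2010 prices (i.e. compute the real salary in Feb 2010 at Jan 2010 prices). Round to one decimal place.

Real = Nominal ÷ (Index/100) = 26404 ÷ (103.0/100)
     = 26404 ÷ 1.030 = 25634.9515

25635.0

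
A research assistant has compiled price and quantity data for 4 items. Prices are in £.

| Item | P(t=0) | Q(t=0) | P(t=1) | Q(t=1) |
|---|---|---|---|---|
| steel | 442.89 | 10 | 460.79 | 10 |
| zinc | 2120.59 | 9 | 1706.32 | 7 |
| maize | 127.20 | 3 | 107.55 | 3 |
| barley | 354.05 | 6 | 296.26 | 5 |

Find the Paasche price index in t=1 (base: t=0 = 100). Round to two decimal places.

Paasche price index uses current-period quantities as weights.
ΣP(t=1)·Q(t=1) = 460.79×10 + 1706.32×7 + 107.55×3 + 296.26×5 = 4607.9 + 11944.24 + 322.65 + 1481.3 = 18356.09
ΣP(t=0)·Q(t=1) = 442.89×10 + 2120.59×7 + 127.20×3 + 354.05×5 = 4428.9 + 14844.13 + 381.6 + 1770.25 = 21424.88
Index = 18356.09 / 21424.88 × 100 = 85.6765

85.68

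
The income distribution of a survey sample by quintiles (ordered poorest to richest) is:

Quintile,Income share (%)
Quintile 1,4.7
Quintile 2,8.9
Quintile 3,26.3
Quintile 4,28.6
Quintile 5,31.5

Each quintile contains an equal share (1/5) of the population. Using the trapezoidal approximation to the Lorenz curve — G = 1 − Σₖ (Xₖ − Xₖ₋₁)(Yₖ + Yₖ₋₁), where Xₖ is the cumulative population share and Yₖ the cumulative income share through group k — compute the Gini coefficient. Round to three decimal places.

Cumulative income shares Yₖ: 0.0470, 0.1360, 0.3990, 0.6850, 1.0000
Σ (Xₖ−Xₖ₋₁)(Yₖ+Yₖ₋₁) = (1/5)(0.0470+0.0000) + (1/5)(0.1360+0.0470) + (1/5)(0.3990+0.1360) + (1/5)(0.6850+0.3990) + (1/5)(1.0000+0.6850)
  = 0.0094 + 0.0366 + 0.1070 + 0.2168 + 0.3370 = 0.7068
G = 1 − 0.7068 = 0.2932

0.293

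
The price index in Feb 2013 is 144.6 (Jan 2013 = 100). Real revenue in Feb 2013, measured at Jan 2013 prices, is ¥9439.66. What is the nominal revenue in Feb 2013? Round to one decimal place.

Nominal = Real × (Index/100) = 9439.66 × (144.6/100)
        = 9439.66 × 1.446 = 13649.7484

13649.7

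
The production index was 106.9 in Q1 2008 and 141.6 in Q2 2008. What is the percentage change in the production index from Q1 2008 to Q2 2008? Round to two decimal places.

Change = (141.6 − 106.9) / 106.9 × 100
       = 34.7 / 106.9 × 100 = 32.4602%

32.46%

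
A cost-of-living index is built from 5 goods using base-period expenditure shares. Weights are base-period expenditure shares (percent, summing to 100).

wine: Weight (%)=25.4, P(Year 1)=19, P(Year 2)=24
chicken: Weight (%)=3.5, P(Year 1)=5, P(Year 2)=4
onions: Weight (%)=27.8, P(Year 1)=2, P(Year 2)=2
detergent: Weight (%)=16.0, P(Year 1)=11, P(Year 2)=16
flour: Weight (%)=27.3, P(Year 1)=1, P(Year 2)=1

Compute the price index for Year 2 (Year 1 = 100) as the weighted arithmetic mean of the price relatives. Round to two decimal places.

wine: 25.4 × (24/19) = 25.4 × 1.263158 = 32.0842
chicken: 3.5 × (4/5) = 3.5 × 0.800000 = 2.8000
onions: 27.8 × (2/2) = 27.8 × 1.000000 = 27.8000
detergent: 16.0 × (16/11) = 16.0 × 1.454545 = 23.2727
flour: 27.3 × (1/1) = 27.3 × 1.000000 = 27.3000
Index = Σ wᵢ·(p₁ᵢ/p₀ᵢ) = 32.0842 + 2.8000 + 27.8000 + 23.2727 + 27.3000 = 113.2569

113.26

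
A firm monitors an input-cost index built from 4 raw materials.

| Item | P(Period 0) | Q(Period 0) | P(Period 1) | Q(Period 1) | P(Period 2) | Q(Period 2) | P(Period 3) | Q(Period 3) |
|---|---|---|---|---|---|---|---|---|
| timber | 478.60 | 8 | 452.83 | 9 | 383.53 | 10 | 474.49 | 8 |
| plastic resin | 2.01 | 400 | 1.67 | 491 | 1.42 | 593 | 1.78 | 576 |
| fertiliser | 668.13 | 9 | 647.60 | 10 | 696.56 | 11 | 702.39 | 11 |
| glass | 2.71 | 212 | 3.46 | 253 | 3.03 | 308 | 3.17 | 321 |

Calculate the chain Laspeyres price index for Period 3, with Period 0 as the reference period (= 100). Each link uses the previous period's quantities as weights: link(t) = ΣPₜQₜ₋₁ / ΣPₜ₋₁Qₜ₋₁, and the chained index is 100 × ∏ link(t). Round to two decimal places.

102.53

Link Period 0→Period 1:
ΣP(Period 1)Q(Period 0) = 452.83×8 + 1.67×400 + 647.60×9 + 3.46×212 = 3622.64 + 668 + 5828.4 + 733.52 = 10852.56
ΣP(Period 0)Q(Period 0) = 478.60×8 + 2.01×400 + 668.13×9 + 2.71×212 = 3828.8 + 804 + 6013.17 + 574.52 = 11220.49
link = 10852.56/11220.49 = 0.967209
Link Period 1→Period 2:
ΣP(Period 2)Q(Period 1) = 383.53×9 + 1.42×491 + 696.56×10 + 3.03×253 = 3451.77 + 697.22 + 6965.6 + 766.59 = 11881.18
ΣP(Period 1)Q(Period 1) = 452.83×9 + 1.67×491 + 647.60×10 + 3.46×253 = 4075.47 + 819.97 + 6476 + 875.38 = 12246.82
link = 11881.18/12246.82 = 0.970144
Link Period 2→Period 3:
ΣP(Period 3)Q(Period 2) = 474.49×10 + 1.78×593 + 702.39×11 + 3.17×308 = 4744.9 + 1055.54 + 7726.29 + 976.36 = 14503.09
ΣP(Period 2)Q(Period 2) = 383.53×10 + 1.42×593 + 696.56×11 + 3.03×308 = 3835.3 + 842.06 + 7662.16 + 933.24 = 13272.76
link = 14503.09/13272.76 = 1.092696
Chained index = 100 × 0.967209 × 0.970144 × 1.092696 = 102.5312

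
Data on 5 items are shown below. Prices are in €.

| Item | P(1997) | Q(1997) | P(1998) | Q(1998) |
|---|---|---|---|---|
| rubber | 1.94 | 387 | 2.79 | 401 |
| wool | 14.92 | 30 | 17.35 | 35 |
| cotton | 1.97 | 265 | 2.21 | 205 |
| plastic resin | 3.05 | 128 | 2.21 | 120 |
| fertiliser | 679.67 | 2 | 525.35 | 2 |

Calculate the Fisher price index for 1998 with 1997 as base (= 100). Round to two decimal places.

101.67

Laspeyres component (base-period weights):
ΣP(1998)Q(1997) = 2.79×387 + 17.35×30 + 2.21×265 + 2.21×128 + 525.35×2 = 1079.73 + 520.5 + 585.65 + 282.88 + 1050.7 = 3519.46
ΣP(1997)Q(1997) = 1.94×387 + 14.92×30 + 1.97×265 + 3.05×128 + 679.67×2 = 750.78 + 447.6 + 522.05 + 390.4 + 1359.34 = 3470.17
L = 3519.46 / 3470.17 × 100 = 101.4204
Paasche component (current-period weights):
ΣP(1998)Q(1998) = 2.79×401 + 17.35×35 + 2.21×205 + 2.21×120 + 525.35×2 = 1118.79 + 607.25 + 453.05 + 265.2 + 1050.7 = 3494.99
ΣP(1997)Q(1998) = 1.94×401 + 14.92×35 + 1.97×205 + 3.05×120 + 679.67×2 = 777.94 + 522.2 + 403.85 + 366 + 1359.34 = 3429.33
P = 3494.99 / 3429.33 × 100 = 101.9147
Fisher = √(L × P) = √(101.4204 × 101.9147) = 101.6672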